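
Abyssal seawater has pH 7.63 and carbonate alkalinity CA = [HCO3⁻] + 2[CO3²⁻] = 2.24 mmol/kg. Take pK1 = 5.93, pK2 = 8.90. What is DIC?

CA = [HCO3⁻] + 2[CO3²⁻] = (α₁ + 2α₂)·DIC
At pH 7.63: [H⁺]/K1 = 10^-1.70 = 0.019953, K2/[H⁺] = 10^-1.27 = 0.053703
α₁ = 1/(1 + 0.019953 + 0.053703) = 1/1.0737 = 0.9314; α₂ = α₁·K2/[H⁺] = 0.05002
α₁ + 2α₂ = 1.0314
DIC = CA / (α₁ + 2α₂) = 2.24 / 1.0314 = 2.17 mmol/kg

DIC = 2.17 mmol/kg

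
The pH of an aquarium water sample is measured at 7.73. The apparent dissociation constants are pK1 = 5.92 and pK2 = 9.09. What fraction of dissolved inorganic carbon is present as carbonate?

α₂ = 1 / (1 + [H⁺]/K2 + [H⁺]²/(K1K2)) = 1 / (1 + 10^+1.36 + 10^-0.45)
   = 1 / (1 + 22.909 + 0.35481) = 1/24.263 = 0.04121

α₂ = 0.0412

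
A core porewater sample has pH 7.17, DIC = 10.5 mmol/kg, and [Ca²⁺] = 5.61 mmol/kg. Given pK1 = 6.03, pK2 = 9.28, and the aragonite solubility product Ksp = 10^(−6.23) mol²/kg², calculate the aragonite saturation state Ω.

α₂ = 1 / (1 + [H⁺]/K2 + [H⁺]²/(K1K2)) = 1 / (1 + 10^+2.11 + 10^+0.97)
   = 1 / (1 + 128.82 + 9.3325) = 1/139.16 = 0.007186
[CO3²⁻] = α₂ × DIC = 0.007186 × 10.5 = 0.07545 mmol/kg
Ksp = 10^(−6.23) = 5.888×10^-7
Ω = [Ca²⁺][CO3²⁻]/Ksp = (5.61×10^-3)(7.545×10^-5) / 5.888×10^-7 = 0.719

Ω = 0.719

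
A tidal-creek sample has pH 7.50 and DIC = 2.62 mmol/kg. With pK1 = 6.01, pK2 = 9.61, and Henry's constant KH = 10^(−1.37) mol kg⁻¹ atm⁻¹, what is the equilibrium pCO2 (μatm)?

α₀ = 1 / (1 + K1/[H⁺] + K1K2/[H⁺]²) = 1 / (1 + 10^+1.49 + 10^-0.62)
   = 1 / (1 + 30.903 + 0.23988) = 1/32.143 = 0.03111
[CO2*] = α₀ × DIC = 0.03111 × 2.62 = 0.08151 mmol/kg
pCO2 = [CO2*]/KH = 8.151×10^-5 / 4.266×10^-2 = 1910 μatm

pCO2 = 1910 μatm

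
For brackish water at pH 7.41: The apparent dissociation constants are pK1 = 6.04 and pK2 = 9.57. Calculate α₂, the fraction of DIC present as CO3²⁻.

α₂ = 1 / (1 + [H⁺]/K2 + [H⁺]²/(K1K2)) = 1 / (1 + 10^+2.16 + 10^+0.79)
   = 1 / (1 + 144.54 + 6.1660) = 1/151.71 = 0.006592

α₂ = 0.00659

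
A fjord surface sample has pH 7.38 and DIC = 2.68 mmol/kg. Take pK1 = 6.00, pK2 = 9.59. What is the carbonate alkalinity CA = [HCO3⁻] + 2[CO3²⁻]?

CA = 2.59 mmol/kg

CA = [HCO3⁻] + 2[CO3²⁻] = (α₁ + 2α₂)·DIC
At pH 7.38: [H⁺]/K1 = 10^-1.38 = 0.041687, K2/[H⁺] = 10^-2.21 = 0.0061660
α₁ = 1/(1 + 0.041687 + 0.0061660) = 1/1.0479 = 0.9543; α₂ = α₁·K2/[H⁺] = 0.005884
α₁ + 2α₂ = 0.9661
CA = 0.9661 × 2.68 = 2.59 mmol/kg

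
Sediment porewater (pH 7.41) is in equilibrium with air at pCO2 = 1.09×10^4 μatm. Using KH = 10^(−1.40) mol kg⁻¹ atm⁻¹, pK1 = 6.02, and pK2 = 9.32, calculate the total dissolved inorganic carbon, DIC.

DIC = 11.2 mmol/kg

[CO2*] = KH · pCO2 = 10^(−1.40) × 1.09×10^4×10^-6 = 4.339×10^-4 mol/kg
α₀ = 1/(1 + K1/[H⁺] + K1K2/[H⁺]²) = 1/(1 + 10^+1.39 + 10^-0.52) = 0.03869
DIC = [CO2*]/α₀ = 4.339×10^-4 / 0.03869 = 11.2 mmol/kg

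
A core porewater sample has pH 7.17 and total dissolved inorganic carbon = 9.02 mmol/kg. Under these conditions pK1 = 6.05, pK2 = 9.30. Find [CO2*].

α₀ = 1 / (1 + K1/[H⁺] + K1K2/[H⁺]²) = 1 / (1 + 10^+1.12 + 10^-1.01)
   = 1 / (1 + 13.183 + 0.097724) = 1/14.280 = 0.07003
[CO2*] = α₀ × DIC = 0.07003 × 9.02 = 0.632 mmol/kg

[CO2*] = 0.632 mmol/kg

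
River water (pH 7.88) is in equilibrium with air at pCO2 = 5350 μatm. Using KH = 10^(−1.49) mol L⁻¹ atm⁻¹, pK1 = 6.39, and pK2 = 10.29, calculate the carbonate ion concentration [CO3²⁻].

[CO2*] = KH · pCO2 = 10^(−1.49) × 5350×10^-6 = 1.731×10^-4 mol/L
α₀ = 1/(1 + K1/[H⁺] + K1K2/[H⁺]²) = 1/(1 + 10^+1.49 + 10^-0.92) = 0.03123
DIC = [CO2*]/α₀ = 1.731×10^-4 / 0.03123 = 5.544 mmol/L
[CO3²⁻] = α₂·DIC; α₂ = 0.003754, so [CO3²⁻] = 0.003754 × 5.544 = 0.0208 mmol/L

[CO3²⁻] = 0.0208 mmol/L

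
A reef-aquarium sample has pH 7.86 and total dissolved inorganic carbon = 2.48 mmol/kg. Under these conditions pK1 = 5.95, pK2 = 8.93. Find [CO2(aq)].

[CO2*] = 0.0278 mmol/kg

α₀ = 1 / (1 + K1/[H⁺] + K1K2/[H⁺]²) = 1 / (1 + 10^+1.91 + 10^+0.84)
   = 1 / (1 + 81.283 + 6.9183) = 1/89.201 = 0.01121
[CO2*] = α₀ × DIC = 0.01121 × 2.48 = 0.0278 mmol/kg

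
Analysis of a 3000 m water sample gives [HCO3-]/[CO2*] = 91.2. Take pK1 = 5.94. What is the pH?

pH = 7.90

From K1 = [H⁺][HCO3-]/[CO2*]:  pH = pK1 + log₁₀([HCO3-]/[CO2*])
log₁₀(91.2) = +1.960
pH = 5.94 + (+1.960) = 7.90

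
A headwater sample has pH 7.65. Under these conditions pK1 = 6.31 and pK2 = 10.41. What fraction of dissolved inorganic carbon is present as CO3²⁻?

α₂ = 1 / (1 + [H⁺]/K2 + [H⁺]²/(K1K2)) = 1 / (1 + 10^+2.76 + 10^+1.42)
   = 1 / (1 + 575.44 + 26.303) = 1/602.74 = 0.001659

α₂ = 0.00166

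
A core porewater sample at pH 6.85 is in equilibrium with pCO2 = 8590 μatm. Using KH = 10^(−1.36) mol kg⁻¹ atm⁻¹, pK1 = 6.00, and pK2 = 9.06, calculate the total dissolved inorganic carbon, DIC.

[CO2*] = KH · pCO2 = 10^(−1.36) × 8590×10^-6 = 3.750×10^-4 mol/kg
α₀ = 1/(1 + K1/[H⁺] + K1K2/[H⁺]²) = 1/(1 + 10^+0.85 + 10^-1.36) = 0.1231
DIC = [CO2*]/α₀ = 3.750×10^-4 / 0.1231 = 3.05 mmol/kg

DIC = 3.05 mmol/kg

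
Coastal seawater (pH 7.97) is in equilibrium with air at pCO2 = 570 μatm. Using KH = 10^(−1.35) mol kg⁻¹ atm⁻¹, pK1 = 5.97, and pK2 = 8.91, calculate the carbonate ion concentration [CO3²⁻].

[CO2*] = KH · pCO2 = 10^(−1.35) × 570×10^-6 = 2.546×10^-5 mol/kg
α₀ = 1/(1 + K1/[H⁺] + K1K2/[H⁺]²) = 1/(1 + 10^+2.00 + 10^+1.06) = 0.008890
DIC = [CO2*]/α₀ = 2.546×10^-5 / 0.008890 = 2.864 mmol/kg
[CO3²⁻] = α₂·DIC; α₂ = 0.1021, so [CO3²⁻] = 0.1021 × 2.864 = 0.292 mmol/kg

[CO3²⁻] = 0.292 mmol/kg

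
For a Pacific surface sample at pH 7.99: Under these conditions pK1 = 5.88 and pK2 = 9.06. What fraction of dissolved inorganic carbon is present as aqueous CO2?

α₀ = 0.00710

α₀ = 1 / (1 + K1/[H⁺] + K1K2/[H⁺]²) = 1 / (1 + 10^+2.11 + 10^+1.04)
   = 1 / (1 + 128.82 + 10.965) = 1/140.79 = 0.007103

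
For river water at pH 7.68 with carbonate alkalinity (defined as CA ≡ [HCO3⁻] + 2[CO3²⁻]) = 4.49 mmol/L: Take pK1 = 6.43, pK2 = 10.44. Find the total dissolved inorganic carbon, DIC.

DIC = 4.73 mmol/L

CA = [HCO3⁻] + 2[CO3²⁻] = (α₁ + 2α₂)·DIC
At pH 7.68: [H⁺]/K1 = 10^-1.25 = 0.056234, K2/[H⁺] = 10^-2.76 = 0.0017378
α₁ = 1/(1 + 0.056234 + 0.0017378) = 1/1.0580 = 0.9452; α₂ = α₁·K2/[H⁺] = 0.001643
α₁ + 2α₂ = 0.9485
DIC = CA / (α₁ + 2α₂) = 4.49 / 0.9485 = 4.73 mmol/L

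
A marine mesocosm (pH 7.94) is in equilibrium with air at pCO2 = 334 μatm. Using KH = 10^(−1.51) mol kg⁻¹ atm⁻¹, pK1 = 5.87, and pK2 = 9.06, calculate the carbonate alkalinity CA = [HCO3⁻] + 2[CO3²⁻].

[CO2*] = KH · pCO2 = 10^(−1.51) × 334×10^-6 = 1.032×10^-5 mol/kg
α₀ = 1/(1 + K1/[H⁺] + K1K2/[H⁺]²) = 1/(1 + 10^+2.07 + 10^+0.95) = 0.007849
DIC = [CO2*]/α₀ = 1.032×10^-5 / 0.007849 = 1.315 mmol/kg
CA = (α₁ + 2α₂)·DIC = (0.9222 + 2×0.06996) × 1.315 = 1.40 mmol/kg

CA = 1.40 mmol/kg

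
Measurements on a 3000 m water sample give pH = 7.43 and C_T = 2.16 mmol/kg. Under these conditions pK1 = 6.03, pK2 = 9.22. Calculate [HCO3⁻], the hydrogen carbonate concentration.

α₁ = 1 / (1 + [H⁺]/K1 + K2/[H⁺]) = 1 / (1 + 10^-1.40 + 10^-1.79)
   = 1 / (1 + 0.039811 + 0.016218) = 1/1.0560 = 0.9469
[HCO3⁻] = α₁ × DIC = 0.9469 × 2.16 = 2.05 mmol/kg

[HCO3⁻] = 2.05 mmol/kg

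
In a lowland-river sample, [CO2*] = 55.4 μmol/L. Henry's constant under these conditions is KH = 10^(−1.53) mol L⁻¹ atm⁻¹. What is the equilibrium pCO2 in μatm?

KH = 10^(−1.53) = 2.951×10^-2 mol L⁻¹ atm⁻¹
pCO2 = [CO2*]/KH = 55.4×10^-6 / 2.951×10^-2 = 1.88×10^-3 atm = 1880 μatm

pCO2 = 1880 μatm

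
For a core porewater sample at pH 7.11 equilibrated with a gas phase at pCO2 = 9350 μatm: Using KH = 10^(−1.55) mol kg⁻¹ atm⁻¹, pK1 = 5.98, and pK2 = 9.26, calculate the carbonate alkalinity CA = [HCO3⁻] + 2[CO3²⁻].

[CO2*] = KH · pCO2 = 10^(−1.55) × 9350×10^-6 = 2.635×10^-4 mol/kg
α₀ = 1/(1 + K1/[H⁺] + K1K2/[H⁺]²) = 1/(1 + 10^+1.13 + 10^-1.02) = 0.06856
DIC = [CO2*]/α₀ = 2.635×10^-4 / 0.06856 = 3.843 mmol/kg
CA = (α₁ + 2α₂)·DIC = (0.9249 + 2×0.006548) × 3.843 = 3.61 mmol/kg

CA = 3.61 mmol/kg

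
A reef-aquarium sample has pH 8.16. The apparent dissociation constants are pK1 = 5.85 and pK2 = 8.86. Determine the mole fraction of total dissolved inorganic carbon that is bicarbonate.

α₁ = 1 / (1 + [H⁺]/K1 + K2/[H⁺]) = 1 / (1 + 10^-2.31 + 10^-0.70)
   = 1 / (1 + 0.0048978 + 0.19953) = 1/1.2044 = 0.8303

α₁ = 0.830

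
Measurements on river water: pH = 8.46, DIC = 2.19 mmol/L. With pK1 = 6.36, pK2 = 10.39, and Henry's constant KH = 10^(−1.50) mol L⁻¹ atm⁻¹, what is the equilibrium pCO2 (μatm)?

α₀ = 1 / (1 + K1/[H⁺] + K1K2/[H⁺]²) = 1 / (1 + 10^+2.10 + 10^+0.17)
   = 1 / (1 + 125.89 + 1.4791) = 1/128.37 = 0.007790
[CO2*] = α₀ × DIC = 0.007790 × 2.19 = 0.01706 mmol/L = 17.06 μmol/L
pCO2 = [CO2*]/KH = 1.706×10^-5 / 3.162×10^-2 = 539 μatm

pCO2 = 539 μatm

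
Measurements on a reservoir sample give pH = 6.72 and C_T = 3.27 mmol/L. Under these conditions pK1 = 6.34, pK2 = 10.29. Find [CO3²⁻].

α₂ = 1 / (1 + [H⁺]/K2 + [H⁺]²/(K1K2)) = 1 / (1 + 10^+3.57 + 10^+3.19)
   = 1 / (1 + 3715.4 + 1548.8) = 1/5265.2 = 0.0001899
[CO3²⁻] = α₂ × DIC = 0.0001899 × 3.27 = 0.000621 mmol/L = 0.621 μmol/L

[CO3²⁻] = 0.621 μmol/L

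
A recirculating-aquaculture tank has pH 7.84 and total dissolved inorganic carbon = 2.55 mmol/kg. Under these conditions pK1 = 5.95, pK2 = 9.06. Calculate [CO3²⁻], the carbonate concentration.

[CO3²⁻] = 0.143 mmol/kg

α₂ = 1 / (1 + [H⁺]/K2 + [H⁺]²/(K1K2)) = 1 / (1 + 10^+1.22 + 10^-0.67)
   = 1 / (1 + 16.596 + 0.21380) = 1/17.810 = 0.05615
[CO3²⁻] = α₂ × DIC = 0.05615 × 2.55 = 0.143 mmol/kg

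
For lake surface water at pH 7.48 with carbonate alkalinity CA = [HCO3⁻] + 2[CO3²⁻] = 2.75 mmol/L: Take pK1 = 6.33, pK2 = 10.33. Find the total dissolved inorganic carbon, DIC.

DIC = 2.94 mmol/L

CA = [HCO3⁻] + 2[CO3²⁻] = (α₁ + 2α₂)·DIC
At pH 7.48: [H⁺]/K1 = 10^-1.15 = 0.070795, K2/[H⁺] = 10^-2.85 = 0.0014125
α₁ = 1/(1 + 0.070795 + 0.0014125) = 1/1.0722 = 0.9327; α₂ = α₁·K2/[H⁺] = 0.001317
α₁ + 2α₂ = 0.9353
DIC = CA / (α₁ + 2α₂) = 2.75 / 0.9353 = 2.94 mmol/L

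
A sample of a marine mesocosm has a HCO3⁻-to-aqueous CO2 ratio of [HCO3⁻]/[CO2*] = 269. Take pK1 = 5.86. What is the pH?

pH = 8.29

From K1 = [H⁺][HCO3⁻]/[CO2*]:  pH = pK1 + log₁₀([HCO3⁻]/[CO2*])
log₁₀(269) = +2.430
pH = 5.86 + (+2.430) = 8.29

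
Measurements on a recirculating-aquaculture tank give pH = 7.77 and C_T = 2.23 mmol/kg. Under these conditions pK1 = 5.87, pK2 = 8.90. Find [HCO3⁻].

[HCO3⁻] = 2.05 mmol/kg

α₁ = 1 / (1 + [H⁺]/K1 + K2/[H⁺]) = 1 / (1 + 10^-1.90 + 10^-1.13)
   = 1 / (1 + 0.012589 + 0.074131) = 1/1.0867 = 0.9202
[HCO3⁻] = α₁ × DIC = 0.9202 × 2.23 = 2.05 mmol/kg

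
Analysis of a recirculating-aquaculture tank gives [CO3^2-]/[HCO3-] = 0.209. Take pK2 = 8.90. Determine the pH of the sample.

From K2 = [H⁺][CO3^2-]/[HCO3-]:  pH = pK2 + log₁₀([CO3^2-]/[HCO3-])
log₁₀(0.209) = -0.680
pH = 8.90 + (-0.680) = 8.22

pH = 8.22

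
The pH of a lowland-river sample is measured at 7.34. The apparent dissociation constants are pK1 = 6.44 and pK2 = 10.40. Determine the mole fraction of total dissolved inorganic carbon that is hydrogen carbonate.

α₁ = 0.887

α₁ = 1 / (1 + [H⁺]/K1 + K2/[H⁺]) = 1 / (1 + 10^-0.90 + 10^-3.06)
   = 1 / (1 + 0.12589 + 0.00087096) = 1/1.1268 = 0.8875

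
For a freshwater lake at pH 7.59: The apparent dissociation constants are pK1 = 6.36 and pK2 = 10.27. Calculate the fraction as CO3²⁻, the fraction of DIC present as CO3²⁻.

α₂ = 0.00197

α₂ = 1 / (1 + [H⁺]/K2 + [H⁺]²/(K1K2)) = 1 / (1 + 10^+2.68 + 10^+1.45)
   = 1 / (1 + 478.63 + 28.184) = 1/507.81 = 0.001969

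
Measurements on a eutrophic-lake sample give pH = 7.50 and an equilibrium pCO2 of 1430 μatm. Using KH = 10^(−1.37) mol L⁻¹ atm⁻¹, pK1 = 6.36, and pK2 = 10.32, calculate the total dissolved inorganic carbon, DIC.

[CO2*] = KH · pCO2 = 10^(−1.37) × 1430×10^-6 = 6.100×10^-5 mol/L
α₀ = 1/(1 + K1/[H⁺] + K1K2/[H⁺]²) = 1/(1 + 10^+1.14 + 10^-1.68) = 0.06745
DIC = [CO2*]/α₀ = 6.100×10^-5 / 0.06745 = 0.904 mmol/L

DIC = 0.904 mmol/L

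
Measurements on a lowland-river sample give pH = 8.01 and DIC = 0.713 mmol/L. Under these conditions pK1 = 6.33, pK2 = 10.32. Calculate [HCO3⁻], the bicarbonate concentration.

[HCO3⁻] = 0.695 mmol/L

α₁ = 1 / (1 + [H⁺]/K1 + K2/[H⁺]) = 1 / (1 + 10^-1.68 + 10^-2.31)
   = 1 / (1 + 0.020893 + 0.0048978) = 1/1.0258 = 0.9749
[HCO3⁻] = α₁ × DIC = 0.9749 × 0.713 = 0.695 mmol/L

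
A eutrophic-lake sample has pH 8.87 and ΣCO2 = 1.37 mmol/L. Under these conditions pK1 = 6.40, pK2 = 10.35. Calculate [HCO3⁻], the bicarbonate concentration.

[HCO3⁻] = 1.32 mmol/L

α₁ = 1 / (1 + [H⁺]/K1 + K2/[H⁺]) = 1 / (1 + 10^-2.47 + 10^-1.48)
   = 1 / (1 + 0.0033884 + 0.033113) = 1/1.0365 = 0.9648
[HCO3⁻] = α₁ × DIC = 0.9648 × 1.37 = 1.32 mmol/L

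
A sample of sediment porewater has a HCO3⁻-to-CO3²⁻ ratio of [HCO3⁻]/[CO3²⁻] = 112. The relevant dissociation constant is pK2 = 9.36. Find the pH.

pH = 7.31

From K2 = [H⁺][CO3²⁻]/[HCO3⁻]:  pH = pK2 − log₁₀([HCO3⁻]/[CO3²⁻])
log₁₀(112) = +2.049
pH = 9.36 − (+2.049) = 7.31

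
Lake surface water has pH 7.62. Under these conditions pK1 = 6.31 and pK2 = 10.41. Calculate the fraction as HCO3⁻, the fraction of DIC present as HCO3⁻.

α₁ = 1 / (1 + [H⁺]/K1 + K2/[H⁺]) = 1 / (1 + 10^-1.31 + 10^-2.79)
   = 1 / (1 + 0.048978 + 0.0016218) = 1/1.0506 = 0.9518

α₁ = 0.952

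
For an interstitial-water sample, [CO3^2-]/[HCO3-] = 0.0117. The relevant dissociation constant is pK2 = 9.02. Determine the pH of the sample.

pH = 7.09

From K2 = [H⁺][CO3^2-]/[HCO3-]:  pH = pK2 + log₁₀([CO3^2-]/[HCO3-])
log₁₀(0.0117) = -1.932
pH = 9.02 + (-1.932) = 7.09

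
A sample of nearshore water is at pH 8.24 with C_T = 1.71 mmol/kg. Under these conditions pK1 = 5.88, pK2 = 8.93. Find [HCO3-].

α₁ = 1 / (1 + [H⁺]/K1 + K2/[H⁺]) = 1 / (1 + 10^-2.36 + 10^-0.69)
   = 1 / (1 + 0.0043652 + 0.20417) = 1/1.2085 = 0.8274
[HCO3⁻] = α₁ × DIC = 0.8274 × 1.71 = 1.41 mmol/kg

[HCO3⁻] = 1.41 mmol/kg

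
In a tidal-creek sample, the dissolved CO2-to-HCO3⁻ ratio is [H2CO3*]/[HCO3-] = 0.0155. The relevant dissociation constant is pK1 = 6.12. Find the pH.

pH = 7.93

From K1 = [H⁺][HCO3-]/[H2CO3*]:  pH = pK1 − log₁₀([H2CO3*]/[HCO3-])
log₁₀(0.0155) = -1.810
pH = 6.12 − (-1.810) = 7.93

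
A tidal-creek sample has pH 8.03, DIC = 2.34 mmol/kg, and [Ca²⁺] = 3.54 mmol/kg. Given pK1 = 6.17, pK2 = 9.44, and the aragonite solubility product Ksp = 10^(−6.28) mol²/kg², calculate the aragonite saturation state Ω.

Ω = 0.583

α₂ = 1 / (1 + [H⁺]/K2 + [H⁺]²/(K1K2)) = 1 / (1 + 10^+1.41 + 10^-0.45)
   = 1 / (1 + 25.704 + 0.35481) = 1/27.059 = 0.03696
[CO3²⁻] = α₂ × DIC = 0.03696 × 2.34 = 0.08648 mmol/kg
Ksp = 10^(−6.28) = 5.248×10^-7
Ω = [Ca²⁺][CO3²⁻]/Ksp = (3.54×10^-3)(8.648×10^-5) / 5.248×10^-7 = 0.583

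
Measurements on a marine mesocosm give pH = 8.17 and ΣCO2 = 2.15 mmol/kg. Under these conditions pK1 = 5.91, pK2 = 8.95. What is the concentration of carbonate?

α₂ = 1 / (1 + [H⁺]/K2 + [H⁺]²/(K1K2)) = 1 / (1 + 10^+0.78 + 10^-1.48)
   = 1 / (1 + 6.0256 + 0.033113) = 1/7.0587 = 0.1417
[CO3²⁻] = α₂ × DIC = 0.1417 × 2.15 = 0.305 mmol/kg

[CO3²⁻] = 0.305 mmol/kg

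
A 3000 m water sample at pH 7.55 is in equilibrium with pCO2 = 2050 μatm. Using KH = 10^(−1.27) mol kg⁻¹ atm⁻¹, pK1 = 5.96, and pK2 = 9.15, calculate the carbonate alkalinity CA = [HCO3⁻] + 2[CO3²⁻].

[CO2*] = KH · pCO2 = 10^(−1.27) × 2050×10^-6 = 1.101×10^-4 mol/kg
α₀ = 1/(1 + K1/[H⁺] + K1K2/[H⁺]²) = 1/(1 + 10^+1.59 + 10^-0.01) = 0.02446
DIC = [CO2*]/α₀ = 1.101×10^-4 / 0.02446 = 4.501 mmol/kg
CA = (α₁ + 2α₂)·DIC = (0.9516 + 2×0.02390) × 4.501 = 4.50 mmol/kg

CA = 4.50 mmol/kg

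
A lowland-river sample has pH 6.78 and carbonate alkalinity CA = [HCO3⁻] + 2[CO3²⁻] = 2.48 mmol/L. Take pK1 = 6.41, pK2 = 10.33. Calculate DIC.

DIC = 3.54 mmol/L

CA = [HCO3⁻] + 2[CO3²⁻] = (α₁ + 2α₂)·DIC
At pH 6.78: [H⁺]/K1 = 10^-0.37 = 0.42658, K2/[H⁺] = 10^-3.55 = 0.00028184
α₁ = 1/(1 + 0.42658 + 0.00028184) = 1/1.4269 = 0.7008; α₂ = α₁·K2/[H⁺] = 0.0001975
α₁ + 2α₂ = 0.7012
DIC = CA / (α₁ + 2α₂) = 2.48 / 0.7012 = 3.54 mmol/L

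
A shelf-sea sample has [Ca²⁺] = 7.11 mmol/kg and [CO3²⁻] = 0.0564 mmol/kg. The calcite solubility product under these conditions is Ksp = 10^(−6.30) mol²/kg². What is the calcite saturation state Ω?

Ω = 0.800

Ksp = 10^(−6.30) = 5.012×10^-7
Ω = [Ca²⁺][CO3²⁻]/Ksp = (7.11×10^-3)(0.0564×10^-3) / 5.012×10^-7 = 0.800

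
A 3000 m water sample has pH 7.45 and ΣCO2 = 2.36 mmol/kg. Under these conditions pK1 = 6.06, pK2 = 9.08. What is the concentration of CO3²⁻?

α₂ = 1 / (1 + [H⁺]/K2 + [H⁺]²/(K1K2)) = 1 / (1 + 10^+1.63 + 10^+0.24)
   = 1 / (1 + 42.658 + 1.7378) = 1/45.396 = 0.02203
[CO3²⁻] = α₂ × DIC = 0.02203 × 2.36 = 0.0520 mmol/kg

[CO3²⁻] = 0.0520 mmol/kg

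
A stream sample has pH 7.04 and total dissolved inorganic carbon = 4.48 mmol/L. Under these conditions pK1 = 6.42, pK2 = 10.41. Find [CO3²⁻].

[CO3²⁻] = 1.54 μmol/L

α₂ = 1 / (1 + [H⁺]/K2 + [H⁺]²/(K1K2)) = 1 / (1 + 10^+3.37 + 10^+2.75)
   = 1 / (1 + 2344.2 + 562.34) = 1/2907.6 = 0.0003439
[CO3²⁻] = α₂ × DIC = 0.0003439 × 4.48 = 0.00154 mmol/L = 1.54 μmol/L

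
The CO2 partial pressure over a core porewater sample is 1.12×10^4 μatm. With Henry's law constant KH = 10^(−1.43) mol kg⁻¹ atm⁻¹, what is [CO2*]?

KH = 10^(−1.43) = 3.715×10^-2 mol kg⁻¹ atm⁻¹
[CO2*] = KH · pCO2 = 3.715×10^-2 × 1.12×10^4×10^-6 atm = 4.16×10^-4 mol/kg

[CO2*] = 416 μmol/kg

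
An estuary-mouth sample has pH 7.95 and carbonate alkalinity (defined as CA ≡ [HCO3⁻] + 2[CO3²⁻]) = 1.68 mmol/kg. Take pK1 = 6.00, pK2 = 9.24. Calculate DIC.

DIC = 1.62 mmol/kg

CA = [HCO3⁻] + 2[CO3²⁻] = (α₁ + 2α₂)·DIC
At pH 7.95: [H⁺]/K1 = 10^-1.95 = 0.011220, K2/[H⁺] = 10^-1.29 = 0.051286
α₁ = 1/(1 + 0.011220 + 0.051286) = 1/1.0625 = 0.9412; α₂ = α₁·K2/[H⁺] = 0.04827
α₁ + 2α₂ = 1.0377
DIC = CA / (α₁ + 2α₂) = 1.68 / 1.0377 = 1.62 mmol/kg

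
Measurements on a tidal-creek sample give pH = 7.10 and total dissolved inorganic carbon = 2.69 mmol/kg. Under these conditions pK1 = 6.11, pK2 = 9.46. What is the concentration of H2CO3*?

α₀ = 1 / (1 + K1/[H⁺] + K1K2/[H⁺]²) = 1 / (1 + 10^+0.99 + 10^-1.37)
   = 1 / (1 + 9.7724 + 0.042658) = 1/10.815 = 0.09246
[CO2*] = α₀ × DIC = 0.09246 × 2.69 = 0.249 mmol/kg

[CO2*] = 0.249 mmol/kg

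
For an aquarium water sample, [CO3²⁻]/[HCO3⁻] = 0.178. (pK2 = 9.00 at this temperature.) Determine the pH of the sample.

pH = 8.25

From K2 = [H⁺][CO3²⁻]/[HCO3⁻]:  pH = pK2 + log₁₀([CO3²⁻]/[HCO3⁻])
log₁₀(0.178) = -0.750
pH = 9.00 + (-0.750) = 8.25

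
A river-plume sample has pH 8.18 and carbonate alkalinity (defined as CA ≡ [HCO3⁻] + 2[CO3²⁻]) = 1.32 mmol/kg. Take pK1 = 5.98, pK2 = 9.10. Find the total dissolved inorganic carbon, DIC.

DIC = 1.20 mmol/kg

CA = [HCO3⁻] + 2[CO3²⁻] = (α₁ + 2α₂)·DIC
At pH 8.18: [H⁺]/K1 = 10^-2.20 = 0.0063096, K2/[H⁺] = 10^-0.92 = 0.12023
α₁ = 1/(1 + 0.0063096 + 0.12023) = 1/1.1265 = 0.8877; α₂ = α₁·K2/[H⁺] = 0.1067
α₁ + 2α₂ = 1.1011
DIC = CA / (α₁ + 2α₂) = 1.32 / 1.1011 = 1.20 mmol/kg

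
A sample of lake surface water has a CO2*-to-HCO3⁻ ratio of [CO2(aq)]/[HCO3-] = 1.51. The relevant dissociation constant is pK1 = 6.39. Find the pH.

pH = 6.21

From K1 = [H⁺][HCO3-]/[CO2(aq)]:  pH = pK1 − log₁₀([CO2(aq)]/[HCO3-])
log₁₀(1.51) = +0.179
pH = 6.39 − (+0.179) = 6.21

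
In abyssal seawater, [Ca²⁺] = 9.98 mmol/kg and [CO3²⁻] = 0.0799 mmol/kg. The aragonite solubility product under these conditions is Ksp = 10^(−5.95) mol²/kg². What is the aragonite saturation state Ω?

Ksp = 10^(−5.95) = 1.122×10^-6
Ω = [Ca²⁺][CO3²⁻]/Ksp = (9.98×10^-3)(0.0799×10^-3) / 1.122×10^-6 = 0.711

Ω = 0.711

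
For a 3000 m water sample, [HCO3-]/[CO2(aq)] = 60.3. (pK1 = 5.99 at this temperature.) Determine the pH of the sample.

From K1 = [H⁺][HCO3-]/[CO2(aq)]:  pH = pK1 + log₁₀([HCO3-]/[CO2(aq)])
log₁₀(60.3) = +1.780
pH = 5.99 + (+1.780) = 7.77

pH = 7.77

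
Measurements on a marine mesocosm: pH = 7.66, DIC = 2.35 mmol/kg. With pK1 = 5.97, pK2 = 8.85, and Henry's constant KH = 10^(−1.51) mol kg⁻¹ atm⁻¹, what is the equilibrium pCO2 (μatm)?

pCO2 = 1430 μatm

α₀ = 1 / (1 + K1/[H⁺] + K1K2/[H⁺]²) = 1 / (1 + 10^+1.69 + 10^+0.50)
   = 1 / (1 + 48.978 + 3.1623) = 1/53.140 = 0.01882
[CO2*] = α₀ × DIC = 0.01882 × 2.35 = 0.04422 mmol/kg
pCO2 = [CO2*]/KH = 4.422×10^-5 / 3.090×10^-2 = 1430 μatm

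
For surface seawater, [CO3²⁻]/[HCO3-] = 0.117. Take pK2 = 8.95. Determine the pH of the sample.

pH = 8.02

From K2 = [H⁺][CO3²⁻]/[HCO3-]:  pH = pK2 + log₁₀([CO3²⁻]/[HCO3-])
log₁₀(0.117) = -0.932
pH = 8.95 + (-0.932) = 8.02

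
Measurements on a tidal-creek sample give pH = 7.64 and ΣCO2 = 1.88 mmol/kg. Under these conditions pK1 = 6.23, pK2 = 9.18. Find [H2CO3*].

[CO2*] = 0.0685 mmol/kg

α₀ = 1 / (1 + K1/[H⁺] + K1K2/[H⁺]²) = 1 / (1 + 10^+1.41 + 10^-0.13)
   = 1 / (1 + 25.704 + 0.74131) = 1/27.445 = 0.03644
[CO2*] = α₀ × DIC = 0.03644 × 1.88 = 0.0685 mmol/kg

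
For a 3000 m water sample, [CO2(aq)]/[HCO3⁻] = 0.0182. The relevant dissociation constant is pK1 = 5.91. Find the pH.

From K1 = [H⁺][HCO3⁻]/[CO2(aq)]:  pH = pK1 − log₁₀([CO2(aq)]/[HCO3⁻])
log₁₀(0.0182) = -1.740
pH = 5.91 − (-1.740) = 7.65

pH = 7.65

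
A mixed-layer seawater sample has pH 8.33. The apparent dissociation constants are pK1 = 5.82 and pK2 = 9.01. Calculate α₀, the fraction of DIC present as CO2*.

α₀ = 0.00255

α₀ = 1 / (1 + K1/[H⁺] + K1K2/[H⁺]²) = 1 / (1 + 10^+2.51 + 10^+1.83)
   = 1 / (1 + 323.59 + 67.608) = 1/392.20 = 0.002550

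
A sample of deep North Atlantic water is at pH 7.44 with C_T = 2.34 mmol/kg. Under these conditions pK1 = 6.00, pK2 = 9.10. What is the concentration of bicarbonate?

α₁ = 1 / (1 + [H⁺]/K1 + K2/[H⁺]) = 1 / (1 + 10^-1.44 + 10^-1.66)
   = 1 / (1 + 0.036308 + 0.021878) = 1/1.0582 = 0.9450
[HCO3⁻] = α₁ × DIC = 0.9450 × 2.34 = 2.21 mmol/kg

[HCO3⁻] = 2.21 mmol/kg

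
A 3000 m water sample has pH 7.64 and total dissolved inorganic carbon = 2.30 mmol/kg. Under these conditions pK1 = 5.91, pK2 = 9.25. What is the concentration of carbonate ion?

α₂ = 1 / (1 + [H⁺]/K2 + [H⁺]²/(K1K2)) = 1 / (1 + 10^+1.61 + 10^-0.12)
   = 1 / (1 + 40.738 + 0.75858) = 1/42.497 = 0.02353
[CO3²⁻] = α₂ × DIC = 0.02353 × 2.30 = 0.0541 mmol/kg

[CO3²⁻] = 0.0541 mmol/kg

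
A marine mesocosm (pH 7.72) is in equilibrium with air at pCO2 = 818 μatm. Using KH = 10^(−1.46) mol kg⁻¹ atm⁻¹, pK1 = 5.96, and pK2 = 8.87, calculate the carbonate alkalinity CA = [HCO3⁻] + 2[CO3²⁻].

CA = 1.86 mmol/kg

[CO2*] = KH · pCO2 = 10^(−1.46) × 818×10^-6 = 2.836×10^-5 mol/kg
α₀ = 1/(1 + K1/[H⁺] + K1K2/[H⁺]²) = 1/(1 + 10^+1.76 + 10^+0.61) = 0.01597
DIC = [CO2*]/α₀ = 2.836×10^-5 / 0.01597 = 1.776 mmol/kg
CA = (α₁ + 2α₂)·DIC = (0.9190 + 2×0.06506) × 1.776 = 1.86 mmol/kg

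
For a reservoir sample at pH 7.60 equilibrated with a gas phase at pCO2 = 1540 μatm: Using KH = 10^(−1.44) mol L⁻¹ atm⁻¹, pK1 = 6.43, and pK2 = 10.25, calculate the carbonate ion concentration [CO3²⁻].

[CO3²⁻] = 1.85 μmol/L

[CO2*] = KH · pCO2 = 10^(−1.44) × 1540×10^-6 = 5.591×10^-5 mol/L
α₀ = 1/(1 + K1/[H⁺] + K1K2/[H⁺]²) = 1/(1 + 10^+1.17 + 10^-1.48) = 0.06319
DIC = [CO2*]/α₀ = 5.591×10^-5 / 0.06319 = 0.8848 mmol/L
[CO3²⁻] = α₂·DIC; α₂ = 0.002093, so [CO3²⁻] = 0.002093 × 0.8848 = 0.00185 mmol/L = 1.85 μmol/L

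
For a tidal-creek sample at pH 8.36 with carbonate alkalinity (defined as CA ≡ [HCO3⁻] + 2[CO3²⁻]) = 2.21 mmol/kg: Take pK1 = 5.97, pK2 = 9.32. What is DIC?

DIC = 2.02 mmol/kg

CA = [HCO3⁻] + 2[CO3²⁻] = (α₁ + 2α₂)·DIC
At pH 8.36: [H⁺]/K1 = 10^-2.39 = 0.0040738, K2/[H⁺] = 10^-0.96 = 0.10965
α₁ = 1/(1 + 0.0040738 + 0.10965) = 1/1.1137 = 0.8979; α₂ = α₁·K2/[H⁺] = 0.09845
α₁ + 2α₂ = 1.0948
DIC = CA / (α₁ + 2α₂) = 2.21 / 1.0948 = 2.02 mmol/kg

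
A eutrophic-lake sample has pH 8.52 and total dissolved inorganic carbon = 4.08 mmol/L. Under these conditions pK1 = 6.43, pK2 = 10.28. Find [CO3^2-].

[CO3²⁻] = 0.0691 mmol/L

α₂ = 1 / (1 + [H⁺]/K2 + [H⁺]²/(K1K2)) = 1 / (1 + 10^+1.76 + 10^-0.33)
   = 1 / (1 + 57.544 + 0.46774) = 1/59.012 = 0.01695
[CO3²⁻] = α₂ × DIC = 0.01695 × 4.08 = 0.0691 mmol/L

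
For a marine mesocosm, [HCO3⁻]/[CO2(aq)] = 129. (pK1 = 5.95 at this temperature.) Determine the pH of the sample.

From K1 = [H⁺][HCO3⁻]/[CO2(aq)]:  pH = pK1 + log₁₀([HCO3⁻]/[CO2(aq)])
log₁₀(129) = +2.111
pH = 5.95 + (+2.111) = 8.06

pH = 8.06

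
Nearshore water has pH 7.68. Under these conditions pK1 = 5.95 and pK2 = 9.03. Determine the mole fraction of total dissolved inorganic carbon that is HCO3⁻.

α₁ = 0.940

α₁ = 1 / (1 + [H⁺]/K1 + K2/[H⁺]) = 1 / (1 + 10^-1.73 + 10^-1.35)
   = 1 / (1 + 0.018621 + 0.044668) = 1/1.0633 = 0.9405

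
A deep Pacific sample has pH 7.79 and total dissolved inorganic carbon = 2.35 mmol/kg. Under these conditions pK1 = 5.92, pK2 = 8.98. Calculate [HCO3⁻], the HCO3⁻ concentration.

[HCO3⁻] = 2.18 mmol/kg

α₁ = 1 / (1 + [H⁺]/K1 + K2/[H⁺]) = 1 / (1 + 10^-1.87 + 10^-1.19)
   = 1 / (1 + 0.013490 + 0.064565) = 1/1.0781 = 0.9276
[HCO3⁻] = α₁ × DIC = 0.9276 × 2.35 = 2.18 mmol/kg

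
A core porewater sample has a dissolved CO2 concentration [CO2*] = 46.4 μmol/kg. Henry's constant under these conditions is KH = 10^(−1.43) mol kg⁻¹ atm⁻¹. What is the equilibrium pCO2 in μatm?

pCO2 = 1250 μatm

KH = 10^(−1.43) = 3.715×10^-2 mol kg⁻¹ atm⁻¹
pCO2 = [CO2*]/KH = 46.4×10^-6 / 3.715×10^-2 = 1.25×10^-3 atm = 1250 μatm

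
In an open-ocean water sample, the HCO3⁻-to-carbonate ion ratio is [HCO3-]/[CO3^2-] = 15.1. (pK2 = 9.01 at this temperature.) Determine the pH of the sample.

From K2 = [H⁺][CO3^2-]/[HCO3-]:  pH = pK2 − log₁₀([HCO3-]/[CO3^2-])
log₁₀(15.1) = +1.179
pH = 9.01 − (+1.179) = 7.83

pH = 7.83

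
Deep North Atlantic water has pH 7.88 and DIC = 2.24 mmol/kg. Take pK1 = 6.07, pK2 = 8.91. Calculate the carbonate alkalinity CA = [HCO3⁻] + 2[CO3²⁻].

CA = 2.40 mmol/kg

CA = [HCO3⁻] + 2[CO3²⁻] = (α₁ + 2α₂)·DIC
At pH 7.88: [H⁺]/K1 = 10^-1.81 = 0.015488, K2/[H⁺] = 10^-1.03 = 0.093325
α₁ = 1/(1 + 0.015488 + 0.093325) = 1/1.1088 = 0.9019; α₂ = α₁·K2/[H⁺] = 0.08417
α₁ + 2α₂ = 1.0702
CA = 1.0702 × 2.24 = 2.40 mmol/kg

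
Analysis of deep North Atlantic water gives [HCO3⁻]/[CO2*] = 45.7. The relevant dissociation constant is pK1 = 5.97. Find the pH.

From K1 = [H⁺][HCO3⁻]/[CO2*]:  pH = pK1 + log₁₀([HCO3⁻]/[CO2*])
log₁₀(45.7) = +1.660
pH = 5.97 + (+1.660) = 7.63

pH = 7.63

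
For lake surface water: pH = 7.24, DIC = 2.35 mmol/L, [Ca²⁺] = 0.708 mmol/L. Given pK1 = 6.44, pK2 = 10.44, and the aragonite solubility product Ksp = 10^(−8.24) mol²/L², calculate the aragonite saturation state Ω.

α₂ = 1 / (1 + [H⁺]/K2 + [H⁺]²/(K1K2)) = 1 / (1 + 10^+3.20 + 10^+2.40)
   = 1 / (1 + 1584.9 + 251.19) = 1/1837.1 = 0.0005443
[CO3²⁻] = α₂ × DIC = 0.0005443 × 2.35 = 0.001279 mmol/L = 1.279 μmol/L
Ksp = 10^(−8.24) = 5.754×10^-9
Ω = [Ca²⁺][CO3²⁻]/Ksp = (0.708×10^-3)(1.279×10^-6) / 5.754×10^-9 = 0.157

Ω = 0.157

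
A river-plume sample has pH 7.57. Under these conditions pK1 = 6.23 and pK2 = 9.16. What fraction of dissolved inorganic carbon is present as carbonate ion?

α₂ = 0.0240

α₂ = 1 / (1 + [H⁺]/K2 + [H⁺]²/(K1K2)) = 1 / (1 + 10^+1.59 + 10^+0.25)
   = 1 / (1 + 38.905 + 1.7783) = 1/41.683 = 0.02399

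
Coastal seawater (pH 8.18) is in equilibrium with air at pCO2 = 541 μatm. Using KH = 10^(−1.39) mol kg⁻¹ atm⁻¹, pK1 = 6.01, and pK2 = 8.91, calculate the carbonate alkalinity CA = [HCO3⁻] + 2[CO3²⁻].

CA = 4.47 mmol/kg

[CO2*] = KH · pCO2 = 10^(−1.39) × 541×10^-6 = 2.204×10^-5 mol/kg
α₀ = 1/(1 + K1/[H⁺] + K1K2/[H⁺]²) = 1/(1 + 10^+2.17 + 10^+1.44) = 0.005667
DIC = [CO2*]/α₀ = 2.204×10^-5 / 0.005667 = 3.889 mmol/kg
CA = (α₁ + 2α₂)·DIC = (0.8382 + 2×0.1561) × 3.889 = 4.47 mmol/kg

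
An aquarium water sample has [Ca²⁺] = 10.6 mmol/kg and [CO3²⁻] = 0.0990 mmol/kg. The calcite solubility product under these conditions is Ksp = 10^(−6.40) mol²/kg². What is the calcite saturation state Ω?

Ω = 2.64

Ksp = 10^(−6.40) = 3.981×10^-7
Ω = [Ca²⁺][CO3²⁻]/Ksp = (10.6×10^-3)(0.0990×10^-3) / 3.981×10^-7 = 2.64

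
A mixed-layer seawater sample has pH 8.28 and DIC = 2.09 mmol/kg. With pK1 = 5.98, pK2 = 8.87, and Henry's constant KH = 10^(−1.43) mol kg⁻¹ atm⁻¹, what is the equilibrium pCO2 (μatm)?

pCO2 = 223 μatm

α₀ = 1 / (1 + K1/[H⁺] + K1K2/[H⁺]²) = 1 / (1 + 10^+2.30 + 10^+1.71)
   = 1 / (1 + 199.53 + 51.286) = 1/251.81 = 0.003971
[CO2*] = α₀ × DIC = 0.003971 × 2.09 = 0.008300 mmol/kg = 8.300 μmol/kg
pCO2 = [CO2*]/KH = 8.300×10^-6 / 3.715×10^-2 = 223 μatm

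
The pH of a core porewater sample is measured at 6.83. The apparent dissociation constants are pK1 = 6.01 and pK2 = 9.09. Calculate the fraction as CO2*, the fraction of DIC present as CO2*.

α₀ = 1 / (1 + K1/[H⁺] + K1K2/[H⁺]²) = 1 / (1 + 10^+0.82 + 10^-1.44)
   = 1 / (1 + 6.6069 + 0.036308) = 1/7.6432 = 0.1308

α₀ = 0.131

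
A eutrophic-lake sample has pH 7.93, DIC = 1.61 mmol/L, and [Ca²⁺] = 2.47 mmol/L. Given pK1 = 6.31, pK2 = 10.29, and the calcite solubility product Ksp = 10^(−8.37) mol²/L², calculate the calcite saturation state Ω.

α₂ = 1 / (1 + [H⁺]/K2 + [H⁺]²/(K1K2)) = 1 / (1 + 10^+2.36 + 10^+0.74)
   = 1 / (1 + 229.09 + 5.4954) = 1/235.58 = 0.004245
[CO3²⁻] = α₂ × DIC = 0.004245 × 1.61 = 0.006834 mmol/L = 6.834 μmol/L
Ksp = 10^(−8.37) = 4.266×10^-9
Ω = [Ca²⁺][CO3²⁻]/Ksp = (2.47×10^-3)(6.834×10^-6) / 4.266×10^-9 = 3.96

Ω = 3.96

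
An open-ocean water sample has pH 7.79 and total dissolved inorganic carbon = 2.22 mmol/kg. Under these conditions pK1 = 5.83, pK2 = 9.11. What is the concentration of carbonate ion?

α₂ = 1 / (1 + [H⁺]/K2 + [H⁺]²/(K1K2)) = 1 / (1 + 10^+1.32 + 10^-0.64)
   = 1 / (1 + 20.893 + 0.22909) = 1/22.122 = 0.04520
[CO3²⁻] = α₂ × DIC = 0.04520 × 2.22 = 0.100 mmol/kg

[CO3²⁻] = 0.100 mmol/kg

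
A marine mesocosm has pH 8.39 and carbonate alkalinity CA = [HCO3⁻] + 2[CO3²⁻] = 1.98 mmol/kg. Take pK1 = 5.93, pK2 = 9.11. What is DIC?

CA = [HCO3⁻] + 2[CO3²⁻] = (α₁ + 2α₂)·DIC
At pH 8.39: [H⁺]/K1 = 10^-2.46 = 0.0034674, K2/[H⁺] = 10^-0.72 = 0.19055
α₁ = 1/(1 + 0.0034674 + 0.19055) = 1/1.1940 = 0.8375; α₂ = α₁·K2/[H⁺] = 0.1596
α₁ + 2α₂ = 1.1567
DIC = CA / (α₁ + 2α₂) = 1.98 / 1.1567 = 1.71 mmol/kg

DIC = 1.71 mmol/kg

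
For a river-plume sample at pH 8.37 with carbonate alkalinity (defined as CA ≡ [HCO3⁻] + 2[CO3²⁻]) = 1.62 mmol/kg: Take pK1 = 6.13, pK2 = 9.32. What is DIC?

CA = [HCO3⁻] + 2[CO3²⁻] = (α₁ + 2α₂)·DIC
At pH 8.37: [H⁺]/K1 = 10^-2.24 = 0.0057544, K2/[H⁺] = 10^-0.95 = 0.11220
α₁ = 1/(1 + 0.0057544 + 0.11220) = 1/1.1180 = 0.8945; α₂ = α₁·K2/[H⁺] = 0.1004
α₁ + 2α₂ = 1.0952
DIC = CA / (α₁ + 2α₂) = 1.62 / 1.0952 = 1.48 mmol/kg

DIC = 1.48 mmol/kg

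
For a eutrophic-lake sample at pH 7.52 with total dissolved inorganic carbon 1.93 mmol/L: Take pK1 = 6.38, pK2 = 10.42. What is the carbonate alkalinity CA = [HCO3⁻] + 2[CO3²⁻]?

CA = 1.80 mmol/L

CA = [HCO3⁻] + 2[CO3²⁻] = (α₁ + 2α₂)·DIC
At pH 7.52: [H⁺]/K1 = 10^-1.14 = 0.072444, K2/[H⁺] = 10^-2.90 = 0.0012589
α₁ = 1/(1 + 0.072444 + 0.0012589) = 1/1.0737 = 0.9314; α₂ = α₁·K2/[H⁺] = 0.001173
α₁ + 2α₂ = 0.9337
CA = 0.9337 × 1.93 = 1.80 mmol/L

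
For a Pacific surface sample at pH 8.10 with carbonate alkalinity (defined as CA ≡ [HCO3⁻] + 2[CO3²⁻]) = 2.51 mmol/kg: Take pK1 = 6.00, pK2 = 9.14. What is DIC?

DIC = 2.33 mmol/kg

CA = [HCO3⁻] + 2[CO3²⁻] = (α₁ + 2α₂)·DIC
At pH 8.10: [H⁺]/K1 = 10^-2.10 = 0.0079433, K2/[H⁺] = 10^-1.04 = 0.091201
α₁ = 1/(1 + 0.0079433 + 0.091201) = 1/1.0991 = 0.9098; α₂ = α₁·K2/[H⁺] = 0.08297
α₁ + 2α₂ = 1.0757
DIC = CA / (α₁ + 2α₂) = 2.51 / 1.0757 = 2.33 mmol/kg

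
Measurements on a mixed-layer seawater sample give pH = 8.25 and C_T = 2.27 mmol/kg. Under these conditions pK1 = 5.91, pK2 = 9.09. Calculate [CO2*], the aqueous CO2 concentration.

α₀ = 1 / (1 + K1/[H⁺] + K1K2/[H⁺]²) = 1 / (1 + 10^+2.34 + 10^+1.50)
   = 1 / (1 + 218.78 + 31.623) = 1/251.40 = 0.003978
[CO2*] = α₀ × DIC = 0.003978 × 2.27 = 0.00903 mmol/kg = 9.03 μmol/kg

[CO2*] = 9.03 μmol/kg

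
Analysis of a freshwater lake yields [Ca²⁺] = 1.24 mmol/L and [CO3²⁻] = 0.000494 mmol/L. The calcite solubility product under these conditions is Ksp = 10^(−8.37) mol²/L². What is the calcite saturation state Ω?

Ω = 0.144

Ksp = 10^(−8.37) = 4.266×10^-9
Ω = [Ca²⁺][CO3²⁻]/Ksp = (1.24×10^-3)(0.000494×10^-3) / 4.266×10^-9 = 0.144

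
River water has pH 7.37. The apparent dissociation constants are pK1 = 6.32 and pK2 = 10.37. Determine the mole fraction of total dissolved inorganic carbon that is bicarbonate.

α₁ = 1 / (1 + [H⁺]/K1 + K2/[H⁺]) = 1 / (1 + 10^-1.05 + 10^-3.00)
   = 1 / (1 + 0.089125 + 0.0010000) = 1/1.0901 = 0.9173

α₁ = 0.917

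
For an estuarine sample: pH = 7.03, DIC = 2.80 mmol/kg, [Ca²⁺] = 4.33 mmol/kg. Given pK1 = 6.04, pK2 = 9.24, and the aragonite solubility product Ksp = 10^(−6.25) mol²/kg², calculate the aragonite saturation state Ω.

Ω = 0.120

α₂ = 1 / (1 + [H⁺]/K2 + [H⁺]²/(K1K2)) = 1 / (1 + 10^+2.21 + 10^+1.22)
   = 1 / (1 + 162.18 + 16.596) = 1/179.78 = 0.005562
[CO3²⁻] = α₂ × DIC = 0.005562 × 2.80 = 0.01557 mmol/kg = 15.57 μmol/kg
Ksp = 10^(−6.25) = 5.623×10^-7
Ω = [Ca²⁺][CO3²⁻]/Ksp = (4.33×10^-3)(1.557×10^-5) / 5.623×10^-7 = 0.120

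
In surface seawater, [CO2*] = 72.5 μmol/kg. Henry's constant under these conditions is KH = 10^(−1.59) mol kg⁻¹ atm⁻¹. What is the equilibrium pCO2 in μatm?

KH = 10^(−1.59) = 2.570×10^-2 mol kg⁻¹ atm⁻¹
pCO2 = [CO2*]/KH = 72.5×10^-6 / 2.570×10^-2 = 2.82×10^-3 atm = 2820 μatm

pCO2 = 2820 μatm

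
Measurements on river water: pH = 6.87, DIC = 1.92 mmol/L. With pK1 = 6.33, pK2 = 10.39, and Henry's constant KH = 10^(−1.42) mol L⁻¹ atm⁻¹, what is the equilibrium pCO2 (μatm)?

pCO2 = 1.13×10^4 μatm

α₀ = 1 / (1 + K1/[H⁺] + K1K2/[H⁺]²) = 1 / (1 + 10^+0.54 + 10^-2.98)
   = 1 / (1 + 3.4674 + 0.0010471) = 1/4.4684 = 0.2238
[CO2*] = α₀ × DIC = 0.2238 × 1.92 = 0.4297 mmol/L
pCO2 = [CO2*]/KH = 4.297×10^-4 / 3.802×10^-2 = 1.13×10^4 μatm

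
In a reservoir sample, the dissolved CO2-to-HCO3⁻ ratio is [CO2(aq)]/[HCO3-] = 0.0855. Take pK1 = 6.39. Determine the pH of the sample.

pH = 7.46

From K1 = [H⁺][HCO3-]/[CO2(aq)]:  pH = pK1 − log₁₀([CO2(aq)]/[HCO3-])
log₁₀(0.0855) = -1.068
pH = 6.39 − (-1.068) = 7.46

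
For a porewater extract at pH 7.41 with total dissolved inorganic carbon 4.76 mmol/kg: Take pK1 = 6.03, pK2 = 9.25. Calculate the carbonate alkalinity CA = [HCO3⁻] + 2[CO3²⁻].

CA = 4.64 mmol/kg

CA = [HCO3⁻] + 2[CO3²⁻] = (α₁ + 2α₂)·DIC
At pH 7.41: [H⁺]/K1 = 10^-1.38 = 0.041687, K2/[H⁺] = 10^-1.84 = 0.014454
α₁ = 1/(1 + 0.041687 + 0.014454) = 1/1.0561 = 0.9468; α₂ = α₁·K2/[H⁺] = 0.01369
α₁ + 2α₂ = 0.9742
CA = 0.9742 × 4.76 = 4.64 mmol/kg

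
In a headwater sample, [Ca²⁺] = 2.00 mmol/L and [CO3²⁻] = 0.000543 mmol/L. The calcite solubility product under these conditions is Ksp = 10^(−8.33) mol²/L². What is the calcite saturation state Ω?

Ksp = 10^(−8.33) = 4.677×10^-9
Ω = [Ca²⁺][CO3²⁻]/Ksp = (2.00×10^-3)(0.000543×10^-3) / 4.677×10^-9 = 0.232

Ω = 0.232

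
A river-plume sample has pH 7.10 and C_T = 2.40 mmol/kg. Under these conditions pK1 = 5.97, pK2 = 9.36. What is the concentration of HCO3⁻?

[HCO3⁻] = 2.22 mmol/kg

α₁ = 1 / (1 + [H⁺]/K1 + K2/[H⁺]) = 1 / (1 + 10^-1.13 + 10^-2.26)
   = 1 / (1 + 0.074131 + 0.0054954) = 1/1.0796 = 0.9262
[HCO3⁻] = α₁ × DIC = 0.9262 × 2.40 = 2.22 mmol/kg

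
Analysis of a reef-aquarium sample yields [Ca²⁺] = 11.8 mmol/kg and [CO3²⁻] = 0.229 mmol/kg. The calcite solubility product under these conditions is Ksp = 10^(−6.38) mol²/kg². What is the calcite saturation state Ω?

Ksp = 10^(−6.38) = 4.169×10^-7
Ω = [Ca²⁺][CO3²⁻]/Ksp = (11.8×10^-3)(0.229×10^-3) / 4.169×10^-7 = 6.48

Ω = 6.48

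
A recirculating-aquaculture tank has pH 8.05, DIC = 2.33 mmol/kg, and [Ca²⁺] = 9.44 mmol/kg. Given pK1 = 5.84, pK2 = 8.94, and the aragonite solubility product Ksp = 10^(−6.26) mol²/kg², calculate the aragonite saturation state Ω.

α₂ = 1 / (1 + [H⁺]/K2 + [H⁺]²/(K1K2)) = 1 / (1 + 10^+0.89 + 10^-1.32)
   = 1 / (1 + 7.7625 + 0.047863) = 1/8.8103 = 0.1135
[CO3²⁻] = α₂ × DIC = 0.1135 × 2.33 = 0.2645 mmol/kg
Ksp = 10^(−6.26) = 5.495×10^-7
Ω = [Ca²⁺][CO3²⁻]/Ksp = (9.44×10^-3)(2.645×10^-4) / 5.495×10^-7 = 4.54

Ω = 4.54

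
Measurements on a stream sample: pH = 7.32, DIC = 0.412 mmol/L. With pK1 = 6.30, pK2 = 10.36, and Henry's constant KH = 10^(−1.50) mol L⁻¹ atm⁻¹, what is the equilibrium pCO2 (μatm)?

pCO2 = 1130 μatm

α₀ = 1 / (1 + K1/[H⁺] + K1K2/[H⁺]²) = 1 / (1 + 10^+1.02 + 10^-2.02)
   = 1 / (1 + 10.471 + 0.0095499) = 1/11.481 = 0.08710
[CO2*] = α₀ × DIC = 0.08710 × 0.412 = 0.03589 mmol/L
pCO2 = [CO2*]/KH = 3.589×10^-5 / 3.162×10^-2 = 1130 μatm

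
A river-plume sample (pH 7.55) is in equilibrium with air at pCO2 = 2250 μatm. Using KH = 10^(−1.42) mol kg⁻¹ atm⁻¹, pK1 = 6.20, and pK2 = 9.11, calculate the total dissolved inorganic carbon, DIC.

[CO2*] = KH · pCO2 = 10^(−1.42) × 2250×10^-6 = 8.554×10^-5 mol/kg
α₀ = 1/(1 + K1/[H⁺] + K1K2/[H⁺]²) = 1/(1 + 10^+1.35 + 10^-0.21) = 0.04166
DIC = [CO2*]/α₀ = 8.554×10^-5 / 0.04166 = 2.05 mmol/kg

DIC = 2.05 mmol/kg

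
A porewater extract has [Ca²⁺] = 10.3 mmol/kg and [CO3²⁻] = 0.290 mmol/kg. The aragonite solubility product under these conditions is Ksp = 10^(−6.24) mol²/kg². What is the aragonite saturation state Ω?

Ksp = 10^(−6.24) = 5.754×10^-7
Ω = [Ca²⁺][CO3²⁻]/Ksp = (10.3×10^-3)(0.290×10^-3) / 5.754×10^-7 = 5.19

Ω = 5.19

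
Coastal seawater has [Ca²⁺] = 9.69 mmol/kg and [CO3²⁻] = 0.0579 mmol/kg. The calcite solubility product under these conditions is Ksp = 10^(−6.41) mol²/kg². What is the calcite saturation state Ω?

Ω = 1.44

Ksp = 10^(−6.41) = 3.890×10^-7
Ω = [Ca²⁺][CO3²⁻]/Ksp = (9.69×10^-3)(0.0579×10^-3) / 3.890×10^-7 = 1.44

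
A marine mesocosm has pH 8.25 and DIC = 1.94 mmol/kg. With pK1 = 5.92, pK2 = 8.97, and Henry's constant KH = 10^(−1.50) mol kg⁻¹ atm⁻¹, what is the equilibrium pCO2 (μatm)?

pCO2 = 240 μatm

α₀ = 1 / (1 + K1/[H⁺] + K1K2/[H⁺]²) = 1 / (1 + 10^+2.33 + 10^+1.61)
   = 1 / (1 + 213.80 + 40.738) = 1/255.53 = 0.003913
[CO2*] = α₀ × DIC = 0.003913 × 1.94 = 0.007592 mmol/kg = 7.592 μmol/kg
pCO2 = [CO2*]/KH = 7.592×10^-6 / 3.162×10^-2 = 240 μatm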